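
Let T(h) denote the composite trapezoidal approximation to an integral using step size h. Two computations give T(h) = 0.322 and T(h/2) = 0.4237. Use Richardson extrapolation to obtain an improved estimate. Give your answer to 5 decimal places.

R = (4·T(h/2) − T(h)) / 3 = (4·0.4237 − 0.322)/3 = (1.3728)/3 = 0.45760.

0.45760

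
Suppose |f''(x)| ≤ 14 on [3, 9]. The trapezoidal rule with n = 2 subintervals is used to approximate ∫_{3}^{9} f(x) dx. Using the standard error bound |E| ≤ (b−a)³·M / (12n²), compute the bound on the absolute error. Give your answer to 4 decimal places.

|E| ≤ (6)³·14 / (12·2²) = 3024/48 = 63.0000.

63.0000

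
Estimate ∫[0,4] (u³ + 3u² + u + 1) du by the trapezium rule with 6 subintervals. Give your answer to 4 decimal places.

142.6667

h = (4 − 0)/6 = 0.666667.
Nodes u₀,…,u₆ = 0, 0.666667, 1.333333, 2, 2.666667, 3.333333, 4.
f(u) = u³ + 3u² + u + 1: f₀=1, f₁=3.296296, f₂=10.037037, f₃=23, f₄=43.962963, f₅=74.703704, f₆=117.
(h/2)·[f₀ + 2f₁ + 2f₂ + 2f₃ + 2f₄ + 2f₅ + f₆] = 0.333333·(428) = 142.6667.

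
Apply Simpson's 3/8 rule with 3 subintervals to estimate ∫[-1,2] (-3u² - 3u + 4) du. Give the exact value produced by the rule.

-1.5

h = (2 − (-1))/3 = 1.
Nodes u₀,…,u₃ = -1, 0, 1, 2.
f(u) = -3u² - 3u + 4: f₀=4, f₁=4, f₂=-2, f₃=-14.
(3h/8)·[f₀ + 3f₁ + 3f₂ + f₃] = 0.375·(-4) = -1.5.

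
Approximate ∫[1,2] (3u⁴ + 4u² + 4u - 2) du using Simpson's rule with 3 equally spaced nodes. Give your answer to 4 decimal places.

31.9583

h = (2 − 1)/2 = 0.5.
Nodes u₀,…,u₂ = 1, 1.5, 2.
f(u) = 3u⁴ + 4u² + 4u - 2: f₀=9, f₁=28.1875, f₂=70.
(h/3)·[f₀ + 4f₁ + f₂] = 0.166667·(191.75) = 31.9583.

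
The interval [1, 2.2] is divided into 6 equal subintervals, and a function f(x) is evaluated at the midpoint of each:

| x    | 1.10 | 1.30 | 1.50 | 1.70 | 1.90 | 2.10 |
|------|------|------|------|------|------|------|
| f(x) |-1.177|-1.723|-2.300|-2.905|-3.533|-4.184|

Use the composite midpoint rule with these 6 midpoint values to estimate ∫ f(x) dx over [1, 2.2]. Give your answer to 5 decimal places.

h = 0.2, n = 6.
h·[y(m₁) + y(m₂) + y(m₃) + y(m₄) + y(m₅) + y(m₆)] = 0.2·(-15.822) = -3.16440.

-3.16440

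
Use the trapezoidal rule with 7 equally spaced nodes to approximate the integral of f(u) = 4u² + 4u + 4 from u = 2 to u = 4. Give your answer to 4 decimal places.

106.8148

h = (4 − 2)/6 = 0.333333.
Nodes u₀,…,u₆ = 2, 2.333333, 2.666667, 3, 3.333333, 3.666667, 4.
f(u) = 4u² + 4u + 4: f₀=28, f₁=35.111111, f₂=43.111111, f₃=52, f₄=61.777778, f₅=72.444444, f₆=84.
(h/2)·[f₀ + 2f₁ + 2f₂ + 2f₃ + 2f₄ + 2f₅ + f₆] = 0.166667·(640.888889) = 106.8148.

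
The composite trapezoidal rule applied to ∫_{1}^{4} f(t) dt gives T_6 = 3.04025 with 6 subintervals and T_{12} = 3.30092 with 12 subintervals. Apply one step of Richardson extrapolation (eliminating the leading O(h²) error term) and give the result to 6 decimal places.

3.387810

R = (4·T_{12} − T_6) / 3 = (4·3.30092 − 3.04025)/3 = (10.16343)/3 = 3.387810.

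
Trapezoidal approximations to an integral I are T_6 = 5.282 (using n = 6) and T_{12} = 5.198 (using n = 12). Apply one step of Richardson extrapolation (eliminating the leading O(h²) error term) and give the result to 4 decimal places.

5.1700

R = (4·T_{12} − T_6) / 3 = (4·5.198 − 5.282)/3 = (15.510)/3 = 5.1700.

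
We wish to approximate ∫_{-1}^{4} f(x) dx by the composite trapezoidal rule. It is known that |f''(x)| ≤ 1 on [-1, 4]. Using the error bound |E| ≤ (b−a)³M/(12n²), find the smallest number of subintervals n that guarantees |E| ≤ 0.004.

52

Need 125/(12n²) ≤ 0.004.
n² ≥ 125/(12·0.004) = 2604.17 ⇒ n ≥ 51.0310, so the smallest n is 52.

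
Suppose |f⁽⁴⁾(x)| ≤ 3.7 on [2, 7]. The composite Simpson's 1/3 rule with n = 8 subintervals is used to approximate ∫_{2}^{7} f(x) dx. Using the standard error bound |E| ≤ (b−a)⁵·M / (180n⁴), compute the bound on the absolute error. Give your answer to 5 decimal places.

0.01568

|E| ≤ (5)⁵·3.7 / (180·8⁴) = 11562.5/737280 = 0.01568.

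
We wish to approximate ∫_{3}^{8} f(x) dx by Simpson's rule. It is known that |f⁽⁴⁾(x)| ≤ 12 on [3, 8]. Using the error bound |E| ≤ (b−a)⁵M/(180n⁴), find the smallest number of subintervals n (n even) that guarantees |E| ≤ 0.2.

6

Need 37500/(180n⁴) ≤ 0.2.
n⁴ ≥ 37500/(180·0.2) = 1041.67 ⇒ n ≥ 5.6811, so the smallest even n is 6. (n must be even for Simpson's rule.)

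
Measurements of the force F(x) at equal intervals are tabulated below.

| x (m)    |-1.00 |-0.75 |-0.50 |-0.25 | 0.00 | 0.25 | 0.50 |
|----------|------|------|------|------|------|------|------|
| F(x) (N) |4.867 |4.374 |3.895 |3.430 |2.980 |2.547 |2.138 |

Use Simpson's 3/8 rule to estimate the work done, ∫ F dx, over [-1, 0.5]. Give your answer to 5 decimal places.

5.17997

h = 0.25, n = 6.
(3h/8)·[y₀ + 3y₁ + 3y₂ + 2y₃ + 3y₄ + 3y₅ + y₆] = 0.09375·(55.253) = 5.17997.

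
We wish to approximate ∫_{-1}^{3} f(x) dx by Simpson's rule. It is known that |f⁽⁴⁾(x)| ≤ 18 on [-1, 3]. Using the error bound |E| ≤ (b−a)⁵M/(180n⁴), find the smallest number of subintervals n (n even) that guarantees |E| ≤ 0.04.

Need 18432/(180n⁴) ≤ 0.04.
n⁴ ≥ 18432/(180·0.04) = 2560 ⇒ n ≥ 7.1131, so the smallest even n is 8. (n must be even for Simpson's rule.)

8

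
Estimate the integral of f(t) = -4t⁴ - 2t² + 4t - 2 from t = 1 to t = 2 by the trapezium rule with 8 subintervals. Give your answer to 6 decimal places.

h = (2 − 1)/8 = 0.125.
Nodes t₀,…,t₈ = 1, 1.125, 1.25, 1.375, 1.5, 1.625, 1.75, 1.875, 2.
f(t) = -4t⁴ - 2t² + 4t - 2: f₀=-4, f₁=-6.4384765625, f₂=-9.890625, f₃=-14.5791015625, f₄=-20.75, f₅=-28.6728515625, f₆=-38.640625, f₇=-50.9697265625, f₈=-66.
(h/2)·[f₀ + 2f₁ + 2f₂ + 2f₃ + 2f₄ + 2f₅ + 2f₆ + 2f₇ + f₈] = 0.0625·(-409.8828125) = -25.617676.

-25.617676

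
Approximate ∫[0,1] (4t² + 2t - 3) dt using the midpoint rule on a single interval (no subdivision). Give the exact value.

-1

M = (b−a)·f(0.5) = 1·(-1) = -1.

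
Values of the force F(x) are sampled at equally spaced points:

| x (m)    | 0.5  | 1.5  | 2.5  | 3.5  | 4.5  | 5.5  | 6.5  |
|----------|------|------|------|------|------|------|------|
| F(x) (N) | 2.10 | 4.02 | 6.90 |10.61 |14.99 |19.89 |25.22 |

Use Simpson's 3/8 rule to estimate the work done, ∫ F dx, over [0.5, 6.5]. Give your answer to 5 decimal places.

69.72750

h = 1, n = 6.
(3h/8)·[y₀ + 3y₁ + 3y₂ + 2y₃ + 3y₄ + 3y₅ + y₆] = 0.375·(185.94) = 69.72750.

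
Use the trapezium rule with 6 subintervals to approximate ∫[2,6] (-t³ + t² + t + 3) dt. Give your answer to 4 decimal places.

h = (6 − 2)/6 = 0.666667.
Nodes t₀,…,t₆ = 2, 2.666667, 3.333333, 4, 4.666667, 5.333333, 6.
f(t) = -t³ + t² + t + 3: f₀=1, f₁=-6.185185, f₂=-19.592593, f₃=-41, f₄=-72.185185, f₅=-114.925926, f₆=-171.
(h/2)·[f₀ + 2f₁ + 2f₂ + 2f₃ + 2f₄ + 2f₅ + f₆] = 0.333333·(-677.777778) = -225.9259.

-225.9259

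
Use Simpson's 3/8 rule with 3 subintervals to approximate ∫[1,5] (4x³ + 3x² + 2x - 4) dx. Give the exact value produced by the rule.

h = (5 − 1)/3 = 1.333333.
Nodes x₀,…,x₃ = 1, 2.333333, 3.666667, 5.
f(x) = 4x³ + 3x² + 2x - 4: f₀=5, f₁=67.814815, f₂=240.851852, f₃=581.
(3h/8)·[f₀ + 3f₁ + 3f₂ + f₃] = 0.5·(1512) = 756.

756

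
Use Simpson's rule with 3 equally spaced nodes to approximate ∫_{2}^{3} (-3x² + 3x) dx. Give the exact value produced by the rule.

-11.5

h = (3 − 2)/2 = 0.5.
Nodes x₀,…,x₂ = 2, 2.5, 3.
f(x) = -3x² + 3x: f₀=-6, f₁=-11.25, f₂=-18.
(h/3)·[f₀ + 4f₁ + f₂] = 0.166667·(-69) = -11.5.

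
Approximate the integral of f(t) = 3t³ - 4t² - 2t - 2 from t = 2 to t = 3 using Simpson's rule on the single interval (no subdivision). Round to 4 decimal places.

S = (b−a)/6 · [f(2) + 4f(2.5) + f(3)] = 0.166667·[2 + 4·14.875 + 37] = 16.4167.

16.4167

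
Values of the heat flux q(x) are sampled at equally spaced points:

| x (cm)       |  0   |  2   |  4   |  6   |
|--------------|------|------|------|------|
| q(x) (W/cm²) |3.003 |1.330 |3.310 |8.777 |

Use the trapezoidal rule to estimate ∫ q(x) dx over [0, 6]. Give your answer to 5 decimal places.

h = 2, n = 3.
(h/2)·[y₀ + 2y₁ + 2y₂ + y₃] = 1·(21.060) = 21.06000.

21.06000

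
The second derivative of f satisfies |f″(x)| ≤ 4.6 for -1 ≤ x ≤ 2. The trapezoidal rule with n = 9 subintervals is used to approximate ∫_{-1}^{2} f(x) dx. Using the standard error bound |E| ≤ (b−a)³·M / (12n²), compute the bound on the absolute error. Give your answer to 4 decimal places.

|E| ≤ (3)³·4.6 / (12·9²) = 124.2/972 = 0.1278.

0.1278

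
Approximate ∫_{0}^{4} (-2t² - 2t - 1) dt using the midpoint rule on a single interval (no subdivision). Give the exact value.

M = (b−a)·f(2) = 4·(-13) = -52.

-52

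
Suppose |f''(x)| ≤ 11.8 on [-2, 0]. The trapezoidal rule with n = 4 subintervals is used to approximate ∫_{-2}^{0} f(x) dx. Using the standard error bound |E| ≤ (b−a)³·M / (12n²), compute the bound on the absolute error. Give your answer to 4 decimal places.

|E| ≤ (2)³·11.8 / (12·4²) = 94.4/192 = 0.4917.

0.4917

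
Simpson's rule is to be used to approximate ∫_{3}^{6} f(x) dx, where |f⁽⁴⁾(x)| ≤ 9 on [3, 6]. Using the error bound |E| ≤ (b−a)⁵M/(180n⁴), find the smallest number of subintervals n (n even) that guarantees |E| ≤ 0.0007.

Need 2187/(180n⁴) ≤ 0.0007.
n⁴ ≥ 2187/(180·0.0007) = 17357.1 ⇒ n ≥ 11.4781, so the smallest even n is 12. (n must be even for Simpson's rule.)

12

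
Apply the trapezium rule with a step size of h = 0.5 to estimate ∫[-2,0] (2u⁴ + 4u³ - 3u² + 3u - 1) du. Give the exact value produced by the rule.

-19.125

h = (0 − (-2))/4 = 0.5.
Nodes u₀,…,u₄ = -2, -1.5, -1, -0.5, 0.
f(u) = 2u⁴ + 4u³ - 3u² + 3u - 1: f₀=-19, f₁=-15.625, f₂=-9, f₃=-3.625, f₄=-1.
(h/2)·[f₀ + 2f₁ + 2f₂ + 2f₃ + f₄] = 0.25·(-76.5) = -19.125.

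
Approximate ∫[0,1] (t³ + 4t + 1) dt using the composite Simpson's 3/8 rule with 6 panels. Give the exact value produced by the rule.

h = (1 − 0)/6 = 0.166667.
Nodes t₀,…,t₆ = 0, 0.166667, 0.333333, 0.5, 0.666667, 0.833333, 1.
f(t) = t³ + 4t + 1: f₀=1, f₁=1.671296, f₂=2.370370, f₃=3.125, f₄=3.962963, f₅=4.912037, f₆=6.
(3h/8)·[f₀ + 3f₁ + 3f₂ + 2f₃ + 3f₄ + 3f₅ + f₆] = 0.0625·(52) = 3.25.

3.25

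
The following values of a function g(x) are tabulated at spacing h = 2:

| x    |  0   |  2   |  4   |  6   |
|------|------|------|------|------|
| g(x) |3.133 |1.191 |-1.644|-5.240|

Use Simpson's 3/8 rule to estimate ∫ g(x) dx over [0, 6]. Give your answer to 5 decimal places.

-2.59950

h = 2, n = 3.
(3h/8)·[y₀ + 3y₁ + 3y₂ + y₃] = 0.75·(-3.466) = -2.59950.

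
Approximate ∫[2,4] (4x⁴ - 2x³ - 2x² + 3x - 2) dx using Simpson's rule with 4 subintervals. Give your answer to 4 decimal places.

650.3333

h = (4 − 2)/4 = 0.5.
Nodes x₀,…,x₄ = 2, 2.5, 3, 3.5, 4.
f(x) = 4x⁴ - 2x³ - 2x² + 3x - 2: f₀=44, f₁=118, f₂=259, f₃=498.5, f₄=874.
(h/3)·[f₀ + 4f₁ + 2f₂ + 4f₃ + f₄] = 0.166667·(3902) = 650.3333.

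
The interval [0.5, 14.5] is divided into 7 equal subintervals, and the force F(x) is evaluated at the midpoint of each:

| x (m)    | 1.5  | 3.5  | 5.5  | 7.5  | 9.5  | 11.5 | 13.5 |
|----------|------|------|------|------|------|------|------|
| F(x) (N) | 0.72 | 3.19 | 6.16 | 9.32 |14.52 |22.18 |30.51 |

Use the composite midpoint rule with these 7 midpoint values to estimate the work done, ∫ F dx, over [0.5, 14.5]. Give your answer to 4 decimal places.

h = 2, n = 7.
h·[y(m₁) + y(m₂) + y(m₃) + y(m₄) + y(m₅) + y(m₆) + y(m₇)] = 2·(86.60) = 173.2000.

173.2000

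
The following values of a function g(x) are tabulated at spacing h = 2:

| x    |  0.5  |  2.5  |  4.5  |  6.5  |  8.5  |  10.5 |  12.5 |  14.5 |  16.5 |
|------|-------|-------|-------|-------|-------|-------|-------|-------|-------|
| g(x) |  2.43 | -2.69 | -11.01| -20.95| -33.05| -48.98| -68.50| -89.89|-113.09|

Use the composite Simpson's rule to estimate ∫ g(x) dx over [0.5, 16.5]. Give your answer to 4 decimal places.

h = 2, n = 8.
(h/3)·[y₀ + 4y₁ + 2y₂ + 4y₃ + 2y₄ + 4y₅ + 2y₆ + 4y₇ + y₈] = 0.666667·(-985.82) = -657.2133.

-657.2133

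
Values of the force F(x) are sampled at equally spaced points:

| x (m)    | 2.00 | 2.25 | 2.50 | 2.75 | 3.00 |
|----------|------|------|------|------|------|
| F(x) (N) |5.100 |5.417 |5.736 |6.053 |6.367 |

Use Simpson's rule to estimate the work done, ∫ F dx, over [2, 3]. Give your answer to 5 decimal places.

h = 0.25, n = 4.
(h/3)·[y₀ + 4y₁ + 2y₂ + 4y₃ + y₄] = 0.083333·(68.819) = 5.73492.

5.73492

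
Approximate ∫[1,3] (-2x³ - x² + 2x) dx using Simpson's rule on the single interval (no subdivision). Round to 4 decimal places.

-40.6667

S = (b−a)/6 · [f(1) + 4f(2) + f(3)] = 0.333333·[(-1) + 4·(-16) + (-57)] = -40.6667.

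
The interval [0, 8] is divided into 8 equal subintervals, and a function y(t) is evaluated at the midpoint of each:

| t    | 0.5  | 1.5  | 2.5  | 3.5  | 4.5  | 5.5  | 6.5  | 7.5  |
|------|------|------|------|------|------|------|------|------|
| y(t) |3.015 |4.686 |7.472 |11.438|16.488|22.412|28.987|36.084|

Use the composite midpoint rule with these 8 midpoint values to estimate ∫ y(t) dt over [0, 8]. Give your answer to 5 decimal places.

h = 1, n = 8.
h·[y(m₁) + y(m₂) + y(m₃) + y(m₄) + y(m₅) + y(m₆) + y(m₇) + y(m₈)] = 1·(130.582) = 130.58200.

130.58200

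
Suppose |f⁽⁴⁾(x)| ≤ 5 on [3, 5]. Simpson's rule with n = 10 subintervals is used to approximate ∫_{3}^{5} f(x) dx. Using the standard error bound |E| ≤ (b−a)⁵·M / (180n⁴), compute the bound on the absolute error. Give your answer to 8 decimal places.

|E| ≤ (2)⁵·5 / (180·10⁴) = 160/1800000 = 0.00008889.

0.00008889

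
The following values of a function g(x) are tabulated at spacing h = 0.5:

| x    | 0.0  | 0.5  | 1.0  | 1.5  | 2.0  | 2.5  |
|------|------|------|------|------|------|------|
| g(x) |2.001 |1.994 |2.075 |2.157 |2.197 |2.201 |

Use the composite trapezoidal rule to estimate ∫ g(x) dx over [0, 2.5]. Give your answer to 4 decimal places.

5.2620

h = 0.5, n = 5.
(h/2)·[y₀ + 2y₁ + 2y₂ + 2y₃ + 2y₄ + y₅] = 0.25·(21.048) = 5.2620.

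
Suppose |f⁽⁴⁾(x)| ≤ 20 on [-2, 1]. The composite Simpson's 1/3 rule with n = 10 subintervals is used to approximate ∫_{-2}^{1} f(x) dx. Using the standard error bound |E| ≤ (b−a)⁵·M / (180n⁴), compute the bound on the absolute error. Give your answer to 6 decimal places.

|E| ≤ (3)⁵·20 / (180·10⁴) = 4860/1800000 = 0.002700.

0.002700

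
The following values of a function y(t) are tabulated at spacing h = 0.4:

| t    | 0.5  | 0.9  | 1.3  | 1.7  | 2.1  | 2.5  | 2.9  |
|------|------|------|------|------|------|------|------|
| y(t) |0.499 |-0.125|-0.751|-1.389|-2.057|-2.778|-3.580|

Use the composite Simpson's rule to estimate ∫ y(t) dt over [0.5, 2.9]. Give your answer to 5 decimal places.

h = 0.4, n = 6.
(h/3)·[y₀ + 4y₁ + 2y₂ + 4y₃ + 2y₄ + 4y₅ + y₆] = 0.133333·(-25.865) = -3.44867.

-3.44867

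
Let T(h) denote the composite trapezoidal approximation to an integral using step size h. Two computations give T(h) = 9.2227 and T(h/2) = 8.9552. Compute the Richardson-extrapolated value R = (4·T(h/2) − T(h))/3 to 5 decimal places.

8.86603

R = (4·T(h/2) − T(h)) / 3 = (4·8.9552 − 9.2227)/3 = (26.5981)/3 = 8.86603.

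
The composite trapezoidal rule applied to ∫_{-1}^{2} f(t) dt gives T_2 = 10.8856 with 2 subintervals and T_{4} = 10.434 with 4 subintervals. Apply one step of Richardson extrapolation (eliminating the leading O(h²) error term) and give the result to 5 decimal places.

10.28347

R = (4·T_{4} − T_2) / 3 = (4·10.434 − 10.8856)/3 = (30.8504)/3 = 10.28347.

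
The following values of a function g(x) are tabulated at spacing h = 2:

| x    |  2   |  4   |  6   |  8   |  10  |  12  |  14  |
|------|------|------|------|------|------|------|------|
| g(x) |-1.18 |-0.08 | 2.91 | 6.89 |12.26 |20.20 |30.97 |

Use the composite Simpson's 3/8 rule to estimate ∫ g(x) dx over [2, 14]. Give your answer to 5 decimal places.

h = 2, n = 6.
(3h/8)·[y₀ + 3y₁ + 3y₂ + 2y₃ + 3y₄ + 3y₅ + y₆] = 0.75·(149.44) = 112.08000.

112.08000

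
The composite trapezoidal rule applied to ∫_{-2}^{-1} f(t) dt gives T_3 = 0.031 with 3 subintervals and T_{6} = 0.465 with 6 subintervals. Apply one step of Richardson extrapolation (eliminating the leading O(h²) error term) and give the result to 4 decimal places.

0.6097

R = (4·T_{6} − T_3) / 3 = (4·0.465 − 0.031)/3 = (1.829)/3 = 0.6097.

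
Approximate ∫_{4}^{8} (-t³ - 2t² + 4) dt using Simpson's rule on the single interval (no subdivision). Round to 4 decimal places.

-1242.6667

S = (b−a)/6 · [f(4) + 4f(6) + f(8)] = 0.666667·[(-92) + 4·(-284) + (-636)] = -1242.6667.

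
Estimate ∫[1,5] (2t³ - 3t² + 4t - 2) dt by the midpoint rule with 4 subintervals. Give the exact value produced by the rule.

223

h = (5 − 1)/4 = 1.
Midpoints m₁,…,m₄ = 1.5, 2.5, 3.5, 4.5.
f(m₁)=4, f(m₂)=20.5, f(m₃)=61, f(m₄)=137.5.
h·[f(m₁) + f(m₂) + f(m₃) + f(m₄)] = 1·(223) = 223.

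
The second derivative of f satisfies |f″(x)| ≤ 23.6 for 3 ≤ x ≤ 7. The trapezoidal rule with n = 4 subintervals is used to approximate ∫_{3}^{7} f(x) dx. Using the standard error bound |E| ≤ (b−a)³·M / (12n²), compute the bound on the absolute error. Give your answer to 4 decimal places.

7.8667

|E| ≤ (4)³·23.6 / (12·4²) = 1510.4/192 = 7.8667.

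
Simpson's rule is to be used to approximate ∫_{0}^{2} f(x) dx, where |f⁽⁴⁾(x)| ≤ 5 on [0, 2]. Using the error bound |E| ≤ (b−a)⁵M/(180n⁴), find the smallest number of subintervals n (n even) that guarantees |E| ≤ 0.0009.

Need 160/(180n⁴) ≤ 0.0009.
n⁴ ≥ 160/(180·0.0009) = 987.654 ⇒ n ≥ 5.6060, so the smallest even n is 6. (n must be even for Simpson's rule.)

6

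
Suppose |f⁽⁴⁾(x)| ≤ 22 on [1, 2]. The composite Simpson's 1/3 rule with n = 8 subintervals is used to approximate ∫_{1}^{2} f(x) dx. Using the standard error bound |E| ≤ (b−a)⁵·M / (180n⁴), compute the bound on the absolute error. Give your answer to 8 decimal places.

|E| ≤ (1)⁵·22 / (180·8⁴) = 22/737280 = 0.00002984.

0.00002984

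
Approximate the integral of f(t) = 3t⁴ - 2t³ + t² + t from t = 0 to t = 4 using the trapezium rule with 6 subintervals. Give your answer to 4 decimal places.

540.8395

h = (4 − 0)/6 = 0.666667.
Nodes t₀,…,t₆ = 0, 0.666667, 1.333333, 2, 2.666667, 3.333333, 4.
f(t) = 3t⁴ - 2t³ + t² + t: f₀=0, f₁=1.111111, f₂=7.851852, f₃=38, f₄=123.555556, f₅=310.740741, f₆=660.
(h/2)·[f₀ + 2f₁ + 2f₂ + 2f₃ + 2f₄ + 2f₅ + f₆] = 0.333333·(1622.518519) = 540.8395.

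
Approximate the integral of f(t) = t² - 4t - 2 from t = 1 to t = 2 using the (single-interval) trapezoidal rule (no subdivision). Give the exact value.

-5.5

T = (b−a)/2 · [f(1) + f(2)] = 0.5·[(-5) + (-6)] = -5.5.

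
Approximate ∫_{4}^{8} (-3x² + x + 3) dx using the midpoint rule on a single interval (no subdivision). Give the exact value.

M = (b−a)·f(6) = 4·(-99) = -396.

-396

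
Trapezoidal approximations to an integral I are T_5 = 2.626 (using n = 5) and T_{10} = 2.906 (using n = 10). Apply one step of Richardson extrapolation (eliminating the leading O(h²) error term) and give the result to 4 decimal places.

R = (4·T_{10} − T_5) / 3 = (4·2.906 − 2.626)/3 = (8.998)/3 = 2.9993.

2.9993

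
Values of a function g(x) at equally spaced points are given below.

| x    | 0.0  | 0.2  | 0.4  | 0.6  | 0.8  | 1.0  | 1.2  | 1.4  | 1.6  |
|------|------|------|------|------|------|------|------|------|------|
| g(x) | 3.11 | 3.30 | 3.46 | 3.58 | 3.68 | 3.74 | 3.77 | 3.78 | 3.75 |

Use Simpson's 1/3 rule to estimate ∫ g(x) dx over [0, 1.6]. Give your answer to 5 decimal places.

h = 0.2, n = 8.
(h/3)·[y₀ + 4y₁ + 2y₂ + 4y₃ + 2y₄ + 4y₅ + 2y₆ + 4y₇ + y₈] = 0.066667·(86.28) = 5.75200.

5.75200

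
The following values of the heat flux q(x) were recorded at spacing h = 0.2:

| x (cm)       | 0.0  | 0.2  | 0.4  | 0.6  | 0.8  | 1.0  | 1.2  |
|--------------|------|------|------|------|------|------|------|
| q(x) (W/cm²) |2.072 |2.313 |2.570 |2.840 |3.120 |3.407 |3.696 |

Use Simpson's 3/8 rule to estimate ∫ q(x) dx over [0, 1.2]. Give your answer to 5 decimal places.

3.42585

h = 0.2, n = 6.
(3h/8)·[y₀ + 3y₁ + 3y₂ + 2y₃ + 3y₄ + 3y₅ + y₆] = 0.075·(45.678) = 3.42585.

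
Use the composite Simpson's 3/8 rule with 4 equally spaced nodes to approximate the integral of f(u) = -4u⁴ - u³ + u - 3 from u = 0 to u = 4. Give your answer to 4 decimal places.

-902.3704

h = (4 − 0)/3 = 1.333333.
Nodes u₀,…,u₃ = 0, 1.333333, 2.666667, 4.
f(u) = -4u⁴ - u³ + u - 3: f₀=-3, f₁=-16.679012, f₂=-221.567901, f₃=-1087.
(3h/8)·[f₀ + 3f₁ + 3f₂ + f₃] = 0.5·(-1804.740741) = -902.3704.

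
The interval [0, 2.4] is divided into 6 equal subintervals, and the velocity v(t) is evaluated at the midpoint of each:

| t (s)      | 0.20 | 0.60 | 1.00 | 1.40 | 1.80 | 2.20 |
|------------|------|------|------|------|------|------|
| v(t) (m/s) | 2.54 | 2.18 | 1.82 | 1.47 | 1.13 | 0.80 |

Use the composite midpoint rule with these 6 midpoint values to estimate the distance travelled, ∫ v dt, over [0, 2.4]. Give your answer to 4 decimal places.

3.9760

h = 0.4, n = 6.
h·[y(m₁) + y(m₂) + y(m₃) + y(m₄) + y(m₅) + y(m₆)] = 0.4·(9.94) = 3.9760.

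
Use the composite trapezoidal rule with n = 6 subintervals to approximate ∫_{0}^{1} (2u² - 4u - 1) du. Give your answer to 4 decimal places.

h = (1 − 0)/6 = 0.166667.
Nodes u₀,…,u₆ = 0, 0.166667, 0.333333, 0.5, 0.666667, 0.833333, 1.
f(u) = 2u² - 4u - 1: f₀=-1, f₁=-1.611111, f₂=-2.111111, f₃=-2.5, f₄=-2.777778, f₅=-2.944444, f₆=-3.
(h/2)·[f₀ + 2f₁ + 2f₂ + 2f₃ + 2f₄ + 2f₅ + f₆] = 0.083333·(-27.888889) = -2.3241.

-2.3241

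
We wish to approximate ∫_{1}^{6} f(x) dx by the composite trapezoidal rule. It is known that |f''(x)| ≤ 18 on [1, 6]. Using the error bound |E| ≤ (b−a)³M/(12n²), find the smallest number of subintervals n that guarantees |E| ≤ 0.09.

Need 2250/(12n²) ≤ 0.09.
n² ≥ 2250/(12·0.09) = 2083.33 ⇒ n ≥ 45.6435, so the smallest n is 46.

46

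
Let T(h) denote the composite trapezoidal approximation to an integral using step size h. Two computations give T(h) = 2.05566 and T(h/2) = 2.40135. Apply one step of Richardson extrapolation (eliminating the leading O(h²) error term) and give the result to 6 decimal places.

R = (4·T(h/2) − T(h)) / 3 = (4·2.40135 − 2.05566)/3 = (7.54974)/3 = 2.516580.

2.516580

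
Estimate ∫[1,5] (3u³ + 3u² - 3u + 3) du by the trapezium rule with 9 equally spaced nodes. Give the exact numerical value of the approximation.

h = (5 − 1)/8 = 0.5.
Nodes u₀,…,u₈ = 1, 1.5, 2, 2.5, 3, 3.5, 4, 4.5, 5.
f(u) = 3u³ + 3u² - 3u + 3: f₀=6, f₁=15.375, f₂=33, f₃=61.125, f₄=102, f₅=157.875, f₆=231, f₇=323.625, f₈=438.
(h/2)·[f₀ + 2f₁ + 2f₂ + 2f₃ + 2f₄ + 2f₅ + 2f₆ + 2f₇ + f₈] = 0.25·(2292) = 573.

573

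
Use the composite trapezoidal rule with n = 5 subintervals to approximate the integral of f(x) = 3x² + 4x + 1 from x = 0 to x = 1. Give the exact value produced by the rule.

4.02

h = (1 − 0)/5 = 0.2.
Nodes x₀,…,x₅ = 0, 0.2, 0.4, 0.6, 0.8, 1.
f(x) = 3x² + 4x + 1: f₀=1, f₁=1.92, f₂=3.08, f₃=4.48, f₄=6.12, f₅=8.
(h/2)·[f₀ + 2f₁ + 2f₂ + 2f₃ + 2f₄ + f₅] = 0.1·(40.2) = 4.02.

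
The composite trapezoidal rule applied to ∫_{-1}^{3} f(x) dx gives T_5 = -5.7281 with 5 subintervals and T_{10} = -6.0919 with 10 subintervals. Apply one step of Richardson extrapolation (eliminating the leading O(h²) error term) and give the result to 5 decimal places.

R = (4·T_{10} − T_5) / 3 = (4·(-6.0919) − (-5.7281))/3 = (-18.6395)/3 = -6.21317.

-6.21317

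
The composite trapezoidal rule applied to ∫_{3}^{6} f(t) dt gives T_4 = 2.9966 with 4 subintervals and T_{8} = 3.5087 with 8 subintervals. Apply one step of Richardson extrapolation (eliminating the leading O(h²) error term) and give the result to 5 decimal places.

R = (4·T_{8} − T_4) / 3 = (4·3.5087 − 2.9966)/3 = (11.0382)/3 = 3.67940.

3.67940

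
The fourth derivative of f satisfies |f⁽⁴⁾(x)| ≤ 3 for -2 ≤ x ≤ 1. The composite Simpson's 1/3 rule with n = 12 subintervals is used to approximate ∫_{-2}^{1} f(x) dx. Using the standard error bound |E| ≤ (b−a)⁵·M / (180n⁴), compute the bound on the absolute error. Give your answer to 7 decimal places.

|E| ≤ (3)⁵·3 / (180·12⁴) = 729/3732480 = 0.0001953.

0.0001953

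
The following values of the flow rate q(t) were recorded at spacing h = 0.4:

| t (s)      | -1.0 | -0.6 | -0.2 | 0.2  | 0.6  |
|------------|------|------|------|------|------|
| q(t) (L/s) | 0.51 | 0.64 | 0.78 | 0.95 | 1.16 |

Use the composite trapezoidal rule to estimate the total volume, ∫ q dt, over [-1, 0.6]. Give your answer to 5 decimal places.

1.28200

h = 0.4, n = 4.
(h/2)·[y₀ + 2y₁ + 2y₂ + 2y₃ + y₄] = 0.2·(6.41) = 1.28200.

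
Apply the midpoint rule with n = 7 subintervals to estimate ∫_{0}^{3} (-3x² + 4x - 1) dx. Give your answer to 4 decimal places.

h = (3 − 0)/7 = 0.428571.
Midpoints m₁,…,m₇ = 0.214286, 0.642857, 1.071429, 1.5, 1.928571, 2.357143, 2.785714.
f(m₁)=-0.280612, f(m₂)=0.331633, f(m₃)=-0.158163, f(m₄)=-1.75, f(m₅)=-4.443878, f(m₆)=-8.239796, f(m₇)=-13.137755.
h·[f(m₁) + f(m₂) + f(m₃) + f(m₄) + f(m₅) + f(m₆) + f(m₇)] = 0.428571·(-27.678571) = -11.8622.

-11.8622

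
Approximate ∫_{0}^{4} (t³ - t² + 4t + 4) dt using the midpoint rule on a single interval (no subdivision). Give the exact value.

64

M = (b−a)·f(2) = 4·(16) = 64.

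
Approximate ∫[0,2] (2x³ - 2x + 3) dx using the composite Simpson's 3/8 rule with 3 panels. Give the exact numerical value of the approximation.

10

h = (2 − 0)/3 = 0.666667.
Nodes x₀,…,x₃ = 0, 0.666667, 1.333333, 2.
f(x) = 2x³ - 2x + 3: f₀=3, f₁=2.259259, f₂=5.074074, f₃=15.
(3h/8)·[f₀ + 3f₁ + 3f₂ + f₃] = 0.25·(40) = 10.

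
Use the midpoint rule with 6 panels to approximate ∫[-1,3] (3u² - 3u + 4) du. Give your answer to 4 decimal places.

h = (3 − (-1))/6 = 0.666667.
Midpoints m₁,…,m₆ = -0.666667, 0, 0.666667, 1.333333, 2, 2.666667.
f(m₁)=7.333333, f(m₂)=4, f(m₃)=3.333333, f(m₄)=5.333333, f(m₅)=10, f(m₆)=17.333333.
h·[f(m₁) + f(m₂) + f(m₃) + f(m₄) + f(m₅) + f(m₆)] = 0.666667·(47.333333) = 31.5556.

31.5556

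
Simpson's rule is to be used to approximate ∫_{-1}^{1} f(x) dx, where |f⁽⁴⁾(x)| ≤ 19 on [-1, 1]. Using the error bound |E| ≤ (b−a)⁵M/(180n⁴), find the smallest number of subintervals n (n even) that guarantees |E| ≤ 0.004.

6

Need 608/(180n⁴) ≤ 0.004.
n⁴ ≥ 608/(180·0.004) = 844.444 ⇒ n ≥ 5.3907, so the smallest even n is 6. (n must be even for Simpson's rule.)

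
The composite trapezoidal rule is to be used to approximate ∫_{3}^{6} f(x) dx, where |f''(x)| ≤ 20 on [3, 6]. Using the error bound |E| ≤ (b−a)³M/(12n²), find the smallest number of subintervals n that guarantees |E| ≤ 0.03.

Need 540/(12n²) ≤ 0.03.
n² ≥ 540/(12·0.03) = 1500 ⇒ n ≥ 38.7298, so the smallest n is 39.

39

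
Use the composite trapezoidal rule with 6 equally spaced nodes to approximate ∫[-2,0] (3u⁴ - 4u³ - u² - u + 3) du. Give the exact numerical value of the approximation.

42.39488

h = (0 − (-2))/5 = 0.4.
Nodes u₀,…,u₅ = -2, -1.6, -1.2, -0.8, -0.4, 0.
f(u) = 3u⁴ - 4u³ - u² - u + 3: f₀=81, f₁=38.0848, f₂=15.8928, f₃=6.4368, f₄=3.5728, f₅=3.
(h/2)·[f₀ + 2f₁ + 2f₂ + 2f₃ + 2f₄ + f₅] = 0.2·(211.9744) = 42.39488.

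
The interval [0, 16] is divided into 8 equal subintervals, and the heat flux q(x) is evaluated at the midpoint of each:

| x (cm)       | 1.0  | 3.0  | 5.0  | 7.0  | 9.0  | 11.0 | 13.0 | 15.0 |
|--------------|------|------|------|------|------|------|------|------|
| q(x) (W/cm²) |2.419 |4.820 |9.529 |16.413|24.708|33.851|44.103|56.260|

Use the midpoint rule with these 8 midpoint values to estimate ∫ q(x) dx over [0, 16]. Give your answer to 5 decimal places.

384.20600

h = 2, n = 8.
h·[y(m₁) + y(m₂) + y(m₃) + y(m₄) + y(m₅) + y(m₆) + y(m₇) + y(m₈)] = 2·(192.103) = 384.20600.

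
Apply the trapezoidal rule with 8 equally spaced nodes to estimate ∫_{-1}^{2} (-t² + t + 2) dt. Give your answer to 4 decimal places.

h = (2 − (-1))/7 = 0.428571.
Nodes t₀,…,t₇ = -1, -0.571429, -0.142857, 0.285714, 0.714286, 1.142857, 1.571429, 2.
f(t) = -t² + t + 2: f₀=0, f₁=1.102041, f₂=1.836735, f₃=2.204082, f₄=2.204082, f₅=1.836735, f₆=1.102041, f₇=0.
(h/2)·[f₀ + 2f₁ + 2f₂ + 2f₃ + 2f₄ + 2f₅ + 2f₆ + f₇] = 0.214286·(20.571429) = 4.4082.

4.4082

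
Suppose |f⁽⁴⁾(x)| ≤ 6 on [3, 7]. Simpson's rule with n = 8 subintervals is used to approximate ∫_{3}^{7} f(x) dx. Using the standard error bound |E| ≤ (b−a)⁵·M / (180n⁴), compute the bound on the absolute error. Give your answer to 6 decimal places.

0.008333

|E| ≤ (4)⁵·6 / (180·8⁴) = 6144/737280 = 0.008333.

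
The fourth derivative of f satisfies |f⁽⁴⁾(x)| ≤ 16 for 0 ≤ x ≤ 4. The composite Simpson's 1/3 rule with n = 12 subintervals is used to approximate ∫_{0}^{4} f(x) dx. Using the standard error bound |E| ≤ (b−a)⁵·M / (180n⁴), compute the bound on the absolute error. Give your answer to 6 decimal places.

|E| ≤ (4)⁵·16 / (180·12⁴) = 16384/3732480 = 0.004390.

0.004390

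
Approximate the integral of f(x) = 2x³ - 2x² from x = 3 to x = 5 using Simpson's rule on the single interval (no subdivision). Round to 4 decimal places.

206.6667

S = (b−a)/6 · [f(3) + 4f(4) + f(5)] = 0.333333·[36 + 4·96 + 200] = 206.6667.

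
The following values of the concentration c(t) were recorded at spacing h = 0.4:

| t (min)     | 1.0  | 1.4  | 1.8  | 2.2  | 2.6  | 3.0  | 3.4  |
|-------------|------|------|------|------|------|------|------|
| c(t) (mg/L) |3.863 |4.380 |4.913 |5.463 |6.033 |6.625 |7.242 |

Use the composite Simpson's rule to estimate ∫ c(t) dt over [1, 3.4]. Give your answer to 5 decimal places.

h = 0.4, n = 6.
(h/3)·[y₀ + 4y₁ + 2y₂ + 4y₃ + 2y₄ + 4y₅ + y₆] = 0.133333·(98.869) = 13.18253.

13.18253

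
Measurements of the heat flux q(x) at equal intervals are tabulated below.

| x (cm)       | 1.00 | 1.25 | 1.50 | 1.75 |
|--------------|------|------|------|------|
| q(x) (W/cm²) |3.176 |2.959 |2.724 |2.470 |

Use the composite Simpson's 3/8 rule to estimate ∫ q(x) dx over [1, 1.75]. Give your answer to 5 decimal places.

2.12766

h = 0.25, n = 3.
(3h/8)·[y₀ + 3y₁ + 3y₂ + y₃] = 0.09375·(22.695) = 2.12766.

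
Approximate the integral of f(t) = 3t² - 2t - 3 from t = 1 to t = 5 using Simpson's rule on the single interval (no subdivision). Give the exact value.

88

S = (b−a)/6 · [f(1) + 4f(3) + f(5)] = 0.666667·[(-2) + 4·18 + 62] = 88.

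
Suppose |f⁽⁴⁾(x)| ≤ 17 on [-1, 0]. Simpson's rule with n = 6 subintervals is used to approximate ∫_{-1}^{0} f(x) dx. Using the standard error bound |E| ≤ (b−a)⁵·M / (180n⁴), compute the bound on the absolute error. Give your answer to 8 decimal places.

0.00007287

|E| ≤ (1)⁵·17 / (180·6⁴) = 17/233280 = 0.00007287.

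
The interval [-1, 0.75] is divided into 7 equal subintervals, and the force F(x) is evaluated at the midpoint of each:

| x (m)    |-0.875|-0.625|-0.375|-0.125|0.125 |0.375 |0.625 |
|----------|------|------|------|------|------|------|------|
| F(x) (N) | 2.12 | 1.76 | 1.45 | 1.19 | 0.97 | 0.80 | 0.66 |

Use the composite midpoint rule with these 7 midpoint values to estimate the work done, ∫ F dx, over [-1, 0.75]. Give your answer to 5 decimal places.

h = 0.25, n = 7.
h·[y(m₁) + y(m₂) + y(m₃) + y(m₄) + y(m₅) + y(m₆) + y(m₇)] = 0.25·(8.95) = 2.23750.

2.23750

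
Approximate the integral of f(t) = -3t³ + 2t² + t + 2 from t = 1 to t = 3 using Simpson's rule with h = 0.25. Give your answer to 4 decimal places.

-34.6667

h = (3 − 1)/8 = 0.25.
Nodes t₀,…,t₈ = 1, 1.25, 1.5, 1.75, 2, 2.25, 2.5, 2.75, 3.
f(t) = -3t³ + 2t² + t + 2: f₀=2, f₁=0.515625, f₂=-2.125, f₃=-6.203125, f₄=-12, f₅=-19.796875, f₆=-29.875, f₇=-42.515625, f₈=-58.
(h/3)·[f₀ + 4f₁ + 2f₂ + 4f₃ + 2f₄ + 4f₅ + 2f₆ + 4f₇ + f₈] = 0.083333·(-416) = -34.6667.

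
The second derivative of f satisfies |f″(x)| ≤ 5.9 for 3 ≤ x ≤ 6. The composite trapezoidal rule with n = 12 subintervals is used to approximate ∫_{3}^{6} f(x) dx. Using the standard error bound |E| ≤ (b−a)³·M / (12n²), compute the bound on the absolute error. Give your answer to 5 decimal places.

0.09219

|E| ≤ (3)³·5.9 / (12·12²) = 159.3/1728 = 0.09219.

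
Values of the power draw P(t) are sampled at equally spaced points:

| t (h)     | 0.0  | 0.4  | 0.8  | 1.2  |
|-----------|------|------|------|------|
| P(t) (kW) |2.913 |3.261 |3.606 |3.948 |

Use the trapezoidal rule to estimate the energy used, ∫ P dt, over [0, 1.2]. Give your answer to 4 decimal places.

h = 0.4, n = 3.
(h/2)·[y₀ + 2y₁ + 2y₂ + y₃] = 0.2·(20.595) = 4.1190.

4.1190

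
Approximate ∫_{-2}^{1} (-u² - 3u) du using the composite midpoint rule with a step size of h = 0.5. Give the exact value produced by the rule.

h = (1 − (-2))/6 = 0.5.
Midpoints m₁,…,m₆ = -1.75, -1.25, -0.75, -0.25, 0.25, 0.75.
f(m₁)=2.1875, f(m₂)=2.1875, f(m₃)=1.6875, f(m₄)=0.6875, f(m₅)=-0.8125, f(m₆)=-2.8125.
h·[f(m₁) + f(m₂) + f(m₃) + f(m₄) + f(m₅) + f(m₆)] = 0.5·(3.125) = 1.5625.

1.5625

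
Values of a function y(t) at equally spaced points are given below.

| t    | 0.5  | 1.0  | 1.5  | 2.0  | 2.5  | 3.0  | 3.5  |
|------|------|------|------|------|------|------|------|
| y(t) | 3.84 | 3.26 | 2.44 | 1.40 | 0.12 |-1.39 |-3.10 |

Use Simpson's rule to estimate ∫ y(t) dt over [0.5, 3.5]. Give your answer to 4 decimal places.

3.1567

h = 0.5, n = 6.
(h/3)·[y₀ + 4y₁ + 2y₂ + 4y₃ + 2y₄ + 4y₅ + y₆] = 0.166667·(18.94) = 3.1567.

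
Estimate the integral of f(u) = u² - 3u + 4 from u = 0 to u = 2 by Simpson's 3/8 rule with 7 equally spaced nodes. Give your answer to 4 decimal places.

h = (2 − 0)/6 = 0.333333.
Nodes u₀,…,u₆ = 0, 0.333333, 0.666667, 1, 1.333333, 1.666667, 2.
f(u) = u² - 3u + 4: f₀=4, f₁=3.111111, f₂=2.444444, f₃=2, f₄=1.777778, f₅=1.777778, f₆=2.
(3h/8)·[f₀ + 3f₁ + 3f₂ + 2f₃ + 3f₄ + 3f₅ + f₆] = 0.125·(37.333333) = 4.6667.

4.6667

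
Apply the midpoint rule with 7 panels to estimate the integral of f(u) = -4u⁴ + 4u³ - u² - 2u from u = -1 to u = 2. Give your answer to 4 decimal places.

h = (2 − (-1))/7 = 0.428571.
Midpoints m₁,…,m₇ = -0.785714, -0.357143, 0.071429, 0.5, 0.928571, 1.357143, 1.785714.
f(m₁)=-2.510621, f(m₂)=0.339442, f(m₃)=-0.146606, f(m₄)=-1, f(m₅)=-2.490629, f(m₆)=-8.127030, f(m₇)=-24.656393.
h·[f(m₁) + f(m₂) + f(m₃) + f(m₄) + f(m₅) + f(m₆) + f(m₇)] = 0.428571·(-38.591837) = -16.5394.

-16.5394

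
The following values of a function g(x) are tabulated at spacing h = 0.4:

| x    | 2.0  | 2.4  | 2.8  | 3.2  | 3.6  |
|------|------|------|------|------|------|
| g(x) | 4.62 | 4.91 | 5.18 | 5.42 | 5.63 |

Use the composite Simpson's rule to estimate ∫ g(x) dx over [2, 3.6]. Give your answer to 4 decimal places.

h = 0.4, n = 4.
(h/3)·[y₀ + 4y₁ + 2y₂ + 4y₃ + y₄] = 0.133333·(61.93) = 8.2573.

8.2573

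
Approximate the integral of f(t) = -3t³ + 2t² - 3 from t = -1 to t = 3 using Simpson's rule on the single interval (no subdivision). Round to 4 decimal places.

S = (b−a)/6 · [f(-1) + 4f(1) + f(3)] = 0.666667·[2 + 4·(-4) + (-66)] = -53.3333.

-53.3333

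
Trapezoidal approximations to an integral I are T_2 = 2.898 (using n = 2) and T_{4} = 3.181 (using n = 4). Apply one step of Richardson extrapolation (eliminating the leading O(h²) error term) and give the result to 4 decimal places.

R = (4·T_{4} − T_2) / 3 = (4·3.181 − 2.898)/3 = (9.826)/3 = 3.2753.

3.2753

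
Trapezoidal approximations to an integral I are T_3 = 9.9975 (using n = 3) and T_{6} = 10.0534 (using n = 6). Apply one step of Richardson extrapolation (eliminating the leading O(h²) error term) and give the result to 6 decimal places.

R = (4·T_{6} − T_3) / 3 = (4·10.0534 − 9.9975)/3 = (30.2161)/3 = 10.072033.

10.072033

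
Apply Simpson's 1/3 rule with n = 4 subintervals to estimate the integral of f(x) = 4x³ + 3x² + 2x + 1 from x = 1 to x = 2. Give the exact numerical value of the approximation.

h = (2 − 1)/4 = 0.25.
Nodes x₀,…,x₄ = 1, 1.25, 1.5, 1.75, 2.
f(x) = 4x³ + 3x² + 2x + 1: f₀=10, f₁=16, f₂=24.25, f₃=35.125, f₄=49.
(h/3)·[f₀ + 4f₁ + 2f₂ + 4f₃ + f₄] = 0.083333·(312) = 26.

26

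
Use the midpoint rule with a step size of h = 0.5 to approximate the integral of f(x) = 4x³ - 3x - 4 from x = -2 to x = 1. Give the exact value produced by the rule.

h = (1 − (-2))/6 = 0.5.
Midpoints m₁,…,m₆ = -1.75, -1.25, -0.75, -0.25, 0.25, 0.75.
f(m₁)=-20.1875, f(m₂)=-8.0625, f(m₃)=-3.4375, f(m₄)=-3.3125, f(m₅)=-4.6875, f(m₆)=-4.5625.
h·[f(m₁) + f(m₂) + f(m₃) + f(m₄) + f(m₅) + f(m₆)] = 0.5·(-44.25) = -22.125.

-22.125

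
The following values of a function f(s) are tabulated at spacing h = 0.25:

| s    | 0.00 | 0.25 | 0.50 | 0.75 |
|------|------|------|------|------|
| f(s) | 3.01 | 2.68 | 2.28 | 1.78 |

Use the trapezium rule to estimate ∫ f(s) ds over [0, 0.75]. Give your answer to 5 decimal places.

1.83875

h = 0.25, n = 3.
(h/2)·[y₀ + 2y₁ + 2y₂ + y₃] = 0.125·(14.71) = 1.83875.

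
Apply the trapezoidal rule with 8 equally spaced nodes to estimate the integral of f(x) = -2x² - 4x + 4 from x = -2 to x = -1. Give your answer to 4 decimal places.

5.3265

h = (-1 − (-2))/7 = 0.142857.
Nodes x₀,…,x₇ = -2, -1.857143, -1.714286, -1.571429, -1.428571, -1.285714, -1.142857, -1.
f(x) = -2x² - 4x + 4: f₀=4, f₁=4.530612, f₂=4.979592, f₃=5.346939, f₄=5.632653, f₅=5.836735, f₆=5.959184, f₇=6.
(h/2)·[f₀ + 2f₁ + 2f₂ + 2f₃ + 2f₄ + 2f₅ + 2f₆ + f₇] = 0.071429·(74.571429) = 5.3265.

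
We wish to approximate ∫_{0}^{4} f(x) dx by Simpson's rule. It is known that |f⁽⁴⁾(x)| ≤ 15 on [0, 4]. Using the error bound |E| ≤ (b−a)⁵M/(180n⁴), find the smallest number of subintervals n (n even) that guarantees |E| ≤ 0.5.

4

Need 15360/(180n⁴) ≤ 0.5.
n⁴ ≥ 15360/(180·0.5) = 170.667 ⇒ n ≥ 3.6144, so the smallest even n is 4. (n must be even for Simpson's rule.)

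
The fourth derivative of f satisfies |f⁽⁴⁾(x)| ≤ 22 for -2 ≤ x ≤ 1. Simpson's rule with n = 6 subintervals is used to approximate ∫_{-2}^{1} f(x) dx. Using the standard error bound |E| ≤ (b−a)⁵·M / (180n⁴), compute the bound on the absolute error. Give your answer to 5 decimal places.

0.02292

|E| ≤ (3)⁵·22 / (180·6⁴) = 5346/233280 = 0.02292.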